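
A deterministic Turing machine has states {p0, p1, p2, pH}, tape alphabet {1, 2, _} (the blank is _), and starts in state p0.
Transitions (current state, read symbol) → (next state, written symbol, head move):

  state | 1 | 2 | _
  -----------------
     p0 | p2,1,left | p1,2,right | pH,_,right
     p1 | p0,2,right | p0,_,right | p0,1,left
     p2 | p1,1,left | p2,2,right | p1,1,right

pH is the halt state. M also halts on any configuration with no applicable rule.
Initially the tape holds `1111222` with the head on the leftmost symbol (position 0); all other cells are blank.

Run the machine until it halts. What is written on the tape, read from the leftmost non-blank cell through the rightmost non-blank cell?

p0 | _[1]111222___   read 1 → write 1, move left, go to p2
p2 | [_]1111222___   read _ → write 1, move right, go to p1
p1 | 1[1]111222___   read 1 → write 2, move right, go to p0
p0 | 12[1]11222___   read 1 → write 1, move left, go to p2
p2 | 1[2]111222___   read 2 → write 2, move right, go to p2
p2 | 12[1]11222___   read 1 → write 1, move left, go to p1
p1 | 1[2]111222___   read 2 → write _, move right, go to p0
p0 | 1_[1]11222___   read 1 → write 1, move left, go to p2
p2 | 1[_]111222___   read _ → write 1, move right, go to p1
p1 | 11[1]11222___   read 1 → write 2, move right, go to p0
p0 | 112[1]1222___   read 1 → write 1, move left, go to p2
p2 | 11[2]11222___   read 2 → write 2, move right, go to p2
p2 | 112[1]1222___   read 1 → write 1, move left, go to p1
p1 | 11[2]11222___   read 2 → write _, move right, go to p0
p0 | 11_[1]1222___   read 1 → write 1, move left, go to p2
p2 | 11[_]11222___   read _ → write 1, move right, go to p1
p1 | 111[1]1222___   read 1 → write 2, move right, go to p0
p0 | 1112[1]222___   read 1 → write 1, move left, go to p2
p2 | 111[2]1222___   read 2 → write 2, move right, go to p2
p2 | 1112[1]222___   read 1 → write 1, move left, go to p1
p1 | 111[2]1222___   read 2 → write _, move right, go to p0
p0 | 111_[1]222___   read 1 → write 1, move left, go to p2
p2 | 111[_]1222___   read _ → write 1, move right, go to p1
p1 | 1111[1]222___   read 1 → write 2, move right, go to p0
p0 | 11112[2]22___   read 2 → write 2, move right, go to p1
p1 | 111122[2]2___   read 2 → write _, move right, go to p0
p0 | 111122_[2]___   read 2 → write 2, move right, go to p1
p1 | 111122_2[_]__   read _ → write 1, move left, go to p0
p0 | 111122_[2]1__   read 2 → write 2, move right, go to p1
p1 | 111122_2[1]__   read 1 → write 2, move right, go to p0
p0 | 111122_22[_]_   read _ → write _, move right, go to pH
pH | 111122_22_[_]
The non-blank tape span at halt is 111122_22.

111122_22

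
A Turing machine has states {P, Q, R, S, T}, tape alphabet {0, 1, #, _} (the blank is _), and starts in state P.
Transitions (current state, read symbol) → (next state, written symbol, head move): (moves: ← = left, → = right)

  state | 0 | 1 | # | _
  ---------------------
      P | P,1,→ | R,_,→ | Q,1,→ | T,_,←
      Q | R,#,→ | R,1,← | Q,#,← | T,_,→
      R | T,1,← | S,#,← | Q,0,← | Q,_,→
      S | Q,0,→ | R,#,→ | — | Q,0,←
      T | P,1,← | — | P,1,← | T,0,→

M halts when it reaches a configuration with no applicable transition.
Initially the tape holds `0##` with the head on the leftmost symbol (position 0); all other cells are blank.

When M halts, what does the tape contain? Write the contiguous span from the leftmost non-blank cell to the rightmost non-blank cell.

001#1#

state=P head=0 tape=___[0]##   (P,0)→(P,1,→)
state=P head=1 tape=___1[#]#   (P,#)→(Q,1,→)
state=Q head=2 tape=___11[#]   (Q,#)→(Q,#,←)
state=Q head=1 tape=___1[1]#   (Q,1)→(R,1,←)
state=R head=0 tape=___[1]1#   (R,1)→(S,#,←)
state=S head=-1 tape=__[_]#1#   (S,_)→(Q,0,←)
state=Q head=-2 tape=_[_]0#1#   (Q,_)→(T,_,→)
state=T head=-1 tape=__[0]#1#   (T,0)→(P,1,←)
state=P head=-2 tape=_[_]1#1#   (P,_)→(T,_,←)
state=T head=-3 tape=[_]_1#1#   (T,_)→(T,0,→)
state=T head=-2 tape=0[_]1#1#   (T,_)→(T,0,→)
state=T head=-1 tape=00[1]#1#
The non-blank tape span at halt is 001#1#.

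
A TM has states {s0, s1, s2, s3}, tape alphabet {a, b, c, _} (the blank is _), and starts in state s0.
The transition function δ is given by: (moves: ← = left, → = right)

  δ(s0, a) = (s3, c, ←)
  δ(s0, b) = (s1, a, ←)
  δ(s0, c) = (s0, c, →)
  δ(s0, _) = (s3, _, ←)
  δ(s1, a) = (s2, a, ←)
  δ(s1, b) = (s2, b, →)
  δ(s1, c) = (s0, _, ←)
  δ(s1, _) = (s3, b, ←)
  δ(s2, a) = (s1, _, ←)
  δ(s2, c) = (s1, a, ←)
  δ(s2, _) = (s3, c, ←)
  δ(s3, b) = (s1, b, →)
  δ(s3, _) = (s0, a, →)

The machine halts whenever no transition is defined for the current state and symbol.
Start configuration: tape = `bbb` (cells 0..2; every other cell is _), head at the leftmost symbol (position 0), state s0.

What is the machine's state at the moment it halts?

state=s0 head=0 tape=____[b]bb   (s0,b)→(s1,a,←)
state=s1 head=-1 tape=___[_]abb   (s1,_)→(s3,b,←)
state=s3 head=-2 tape=__[_]babb   (s3,_)→(s0,a,→)
state=s0 head=-1 tape=__a[b]abb   (s0,b)→(s1,a,←)
state=s1 head=-2 tape=__[a]aabb   (s1,a)→(s2,a,←)
state=s2 head=-3 tape=_[_]aaabb   (s2,_)→(s3,c,←)
state=s3 head=-4 tape=[_]caaabb   (s3,_)→(s0,a,→)
state=s0 head=-3 tape=a[c]aaabb   (s0,c)→(s0,c,→)
state=s0 head=-2 tape=ac[a]aabb   (s0,a)→(s3,c,←)
state=s3 head=-3 tape=a[c]caabb
No transition is defined for (s3, c); M halts in state s3.

s3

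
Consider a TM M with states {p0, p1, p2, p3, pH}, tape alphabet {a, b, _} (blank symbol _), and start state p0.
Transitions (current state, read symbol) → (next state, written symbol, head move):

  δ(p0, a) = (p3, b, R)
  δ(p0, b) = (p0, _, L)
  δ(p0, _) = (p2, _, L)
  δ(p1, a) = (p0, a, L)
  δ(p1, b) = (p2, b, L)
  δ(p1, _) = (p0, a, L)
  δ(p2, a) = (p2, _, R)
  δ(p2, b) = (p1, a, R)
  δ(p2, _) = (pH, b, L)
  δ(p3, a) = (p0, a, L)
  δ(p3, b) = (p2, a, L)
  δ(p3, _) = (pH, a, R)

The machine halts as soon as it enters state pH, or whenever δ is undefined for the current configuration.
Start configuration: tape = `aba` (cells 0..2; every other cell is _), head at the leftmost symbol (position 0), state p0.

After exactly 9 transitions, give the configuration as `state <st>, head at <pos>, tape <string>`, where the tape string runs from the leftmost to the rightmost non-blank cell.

state pH, head at -3, tape b__aa

state=p0 head=0 tape=___[a]ba   (p0,a)→(p3,b,R)
state=p3 head=1 tape=___b[b]a   (p3,b)→(p2,a,L)
state=p2 head=0 tape=___[b]aa   (p2,b)→(p1,a,R)
state=p1 head=1 tape=___a[a]a   (p1,a)→(p0,a,L)
state=p0 head=0 tape=___[a]aa   (p0,a)→(p3,b,R)
state=p3 head=1 tape=___b[a]a   (p3,a)→(p0,a,L)
state=p0 head=0 tape=___[b]aa   (p0,b)→(p0,_,L)
state=p0 head=-1 tape=__[_]_aa   (p0,_)→(p2,_,L)
state=p2 head=-2 tape=_[_]__aa   (p2,_)→(pH,b,L)
state=pH head=-3 tape=[_]b__aa
After 9 steps: state pH, head at -3, tape b__aa.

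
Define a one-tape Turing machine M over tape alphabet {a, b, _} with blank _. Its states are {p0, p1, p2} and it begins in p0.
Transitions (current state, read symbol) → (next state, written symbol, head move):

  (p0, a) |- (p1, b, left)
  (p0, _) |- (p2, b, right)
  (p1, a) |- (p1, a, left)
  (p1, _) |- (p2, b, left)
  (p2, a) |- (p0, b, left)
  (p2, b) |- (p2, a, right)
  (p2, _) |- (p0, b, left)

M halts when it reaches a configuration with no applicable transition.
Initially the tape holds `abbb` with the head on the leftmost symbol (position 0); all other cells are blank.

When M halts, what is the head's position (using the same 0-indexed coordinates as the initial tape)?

-3

state=p0 head=0 tape=___[a]bbb_   (p0,a)→(p1,b,left)
state=p1 head=-1 tape=__[_]bbbb_   (p1,_)→(p2,b,left)
state=p2 head=-2 tape=_[_]bbbbb_   (p2,_)→(p0,b,left)
state=p0 head=-3 tape=[_]bbbbbb_   (p0,_)→(p2,b,right)
state=p2 head=-2 tape=b[b]bbbbb_   (p2,b)→(p2,a,right)
state=p2 head=-1 tape=ba[b]bbbb_   (p2,b)→(p2,a,right)
state=p2 head=0 tape=baa[b]bbb_   (p2,b)→(p2,a,right)
state=p2 head=1 tape=baaa[b]bb_   (p2,b)→(p2,a,right)
state=p2 head=2 tape=baaaa[b]b_   (p2,b)→(p2,a,right)
state=p2 head=3 tape=baaaaa[b]_   (p2,b)→(p2,a,right)
state=p2 head=4 tape=baaaaaa[_]   (p2,_)→(p0,b,left)
state=p0 head=3 tape=baaaaa[a]b   (p0,a)→(p1,b,left)
state=p1 head=2 tape=baaaa[a]bb   (p1,a)→(p1,a,left)
state=p1 head=1 tape=baaa[a]abb   (p1,a)→(p1,a,left)
state=p1 head=0 tape=baa[a]aabb   (p1,a)→(p1,a,left)
state=p1 head=-1 tape=ba[a]aaabb   (p1,a)→(p1,a,left)
state=p1 head=-2 tape=b[a]aaaabb   (p1,a)→(p1,a,left)
state=p1 head=-3 tape=[b]aaaaabb
At halt the head is at cell -3.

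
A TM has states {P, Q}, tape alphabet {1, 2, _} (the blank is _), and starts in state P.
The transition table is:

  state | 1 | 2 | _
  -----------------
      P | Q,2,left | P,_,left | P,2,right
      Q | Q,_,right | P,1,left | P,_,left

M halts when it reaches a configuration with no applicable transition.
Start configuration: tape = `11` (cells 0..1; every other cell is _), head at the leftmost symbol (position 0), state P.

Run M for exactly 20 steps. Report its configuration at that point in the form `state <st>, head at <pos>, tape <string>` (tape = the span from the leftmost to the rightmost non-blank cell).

P | ____[1]1   read 1 → write 2, move left, go to Q
Q | ___[_]21   read _ → write _, move left, go to P
P | __[_]_21   read _ → write 2, move right, go to P
P | __2[_]21   read _ → write 2, move right, go to P
P | __22[2]1   read 2 → write _, move left, go to P
P | __2[2]_1   read 2 → write _, move left, go to P
P | __[2]__1   read 2 → write _, move left, go to P
P | _[_]___1   read _ → write 2, move right, go to P
P | _2[_]__1   read _ → write 2, move right, go to P
P | _22[_]_1   read _ → write 2, move right, go to P
P | _222[_]1   read _ → write 2, move right, go to P
P | _2222[1]   read 1 → write 2, move left, go to Q
Q | _222[2]2   read 2 → write 1, move left, go to P
P | _22[2]12   read 2 → write _, move left, go to P
P | _2[2]_12   read 2 → write _, move left, go to P
P | _[2]__12   read 2 → write _, move left, go to P
P | [_]___12   read _ → write 2, move right, go to P
P | 2[_]__12   read _ → write 2, move right, go to P
P | 22[_]_12   read _ → write 2, move right, go to P
P | 222[_]12   read _ → write 2, move right, go to P
P | 2222[1]2
After 20 steps: state P, head at 0, tape 222212.

state P, head at 0, tape 222212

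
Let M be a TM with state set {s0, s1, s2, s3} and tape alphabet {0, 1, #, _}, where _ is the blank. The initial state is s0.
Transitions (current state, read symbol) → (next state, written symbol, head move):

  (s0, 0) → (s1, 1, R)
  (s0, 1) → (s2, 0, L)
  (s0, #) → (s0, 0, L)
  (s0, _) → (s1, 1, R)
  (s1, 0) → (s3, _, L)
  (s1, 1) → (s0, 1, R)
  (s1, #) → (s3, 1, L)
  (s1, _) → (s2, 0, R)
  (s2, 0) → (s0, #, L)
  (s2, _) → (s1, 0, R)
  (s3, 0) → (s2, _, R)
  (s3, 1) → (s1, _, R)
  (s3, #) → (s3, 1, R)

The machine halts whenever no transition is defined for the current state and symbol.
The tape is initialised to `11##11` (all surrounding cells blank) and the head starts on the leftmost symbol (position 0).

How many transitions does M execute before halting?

state=s0 head=0 tape=_[1]1##11   (s0,1)→(s2,0,L)
state=s2 head=-1 tape=[_]01##11   (s2,_)→(s1,0,R)
state=s1 head=0 tape=0[0]1##11   (s1,0)→(s3,_,L)
state=s3 head=-1 tape=[0]_1##11   (s3,0)→(s2,_,R)
state=s2 head=0 tape=_[_]1##11   (s2,_)→(s1,0,R)
state=s1 head=1 tape=_0[1]##11   (s1,1)→(s0,1,R)
state=s0 head=2 tape=_01[#]#11   (s0,#)→(s0,0,L)
state=s0 head=1 tape=_0[1]0#11   (s0,1)→(s2,0,L)
state=s2 head=0 tape=_[0]00#11   (s2,0)→(s0,#,L)
state=s0 head=-1 tape=[_]#00#11   (s0,_)→(s1,1,R)
state=s1 head=0 tape=1[#]00#11   (s1,#)→(s3,1,L)
state=s3 head=-1 tape=[1]100#11   (s3,1)→(s1,_,R)
state=s1 head=0 tape=_[1]00#11   (s1,1)→(s0,1,R)
state=s0 head=1 tape=_1[0]0#11   (s0,0)→(s1,1,R)
state=s1 head=2 tape=_11[0]#11   (s1,0)→(s3,_,L)
state=s3 head=1 tape=_1[1]_#11   (s3,1)→(s1,_,R)
state=s1 head=2 tape=_1_[_]#11   (s1,_)→(s2,0,R)
state=s2 head=3 tape=_1_0[#]11
M halts after 17 transitions.

17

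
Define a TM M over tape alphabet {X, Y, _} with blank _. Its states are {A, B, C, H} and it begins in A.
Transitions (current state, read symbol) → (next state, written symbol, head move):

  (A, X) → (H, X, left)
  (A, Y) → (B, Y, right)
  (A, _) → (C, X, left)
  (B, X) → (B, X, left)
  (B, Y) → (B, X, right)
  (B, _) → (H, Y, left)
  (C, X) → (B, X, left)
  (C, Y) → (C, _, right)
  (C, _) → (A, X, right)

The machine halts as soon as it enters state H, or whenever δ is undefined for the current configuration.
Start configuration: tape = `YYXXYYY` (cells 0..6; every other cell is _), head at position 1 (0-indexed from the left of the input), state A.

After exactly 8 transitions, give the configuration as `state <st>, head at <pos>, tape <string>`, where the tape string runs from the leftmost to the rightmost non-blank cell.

state=A head=1 tape=_Y[Y]XXYYY   (A,Y)→(B,Y,right)
state=B head=2 tape=_YY[X]XYYY   (B,X)→(B,X,left)
state=B head=1 tape=_Y[Y]XXYYY   (B,Y)→(B,X,right)
state=B head=2 tape=_YX[X]XYYY   (B,X)→(B,X,left)
state=B head=1 tape=_Y[X]XXYYY   (B,X)→(B,X,left)
state=B head=0 tape=_[Y]XXXYYY   (B,Y)→(B,X,right)
state=B head=1 tape=_X[X]XXYYY   (B,X)→(B,X,left)
state=B head=0 tape=_[X]XXXYYY   (B,X)→(B,X,left)
state=B head=-1 tape=[_]XXXXYYY
After 8 steps: state B, head at -1, tape XXXXYYY.

state B, head at -1, tape XXXXYYY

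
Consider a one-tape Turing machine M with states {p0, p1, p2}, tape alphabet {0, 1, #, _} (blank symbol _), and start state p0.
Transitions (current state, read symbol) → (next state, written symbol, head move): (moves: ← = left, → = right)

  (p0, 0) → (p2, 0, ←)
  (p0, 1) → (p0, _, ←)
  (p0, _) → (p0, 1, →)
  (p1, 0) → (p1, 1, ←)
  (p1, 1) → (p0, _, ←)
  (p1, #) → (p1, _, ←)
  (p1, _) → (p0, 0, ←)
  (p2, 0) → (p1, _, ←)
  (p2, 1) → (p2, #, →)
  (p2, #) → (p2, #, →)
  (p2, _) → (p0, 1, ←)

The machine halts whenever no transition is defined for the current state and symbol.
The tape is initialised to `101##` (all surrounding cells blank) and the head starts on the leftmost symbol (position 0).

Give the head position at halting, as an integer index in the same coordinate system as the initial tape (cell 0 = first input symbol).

p0 | ___[1]01##   read 1 → write _, move ←, go to p0
p0 | __[_]_01##   read _ → write 1, move →, go to p0
p0 | __1[_]01##   read _ → write 1, move →, go to p0
p0 | __11[0]1##   read 0 → write 0, move ←, go to p2
p2 | __1[1]01##   read 1 → write #, move →, go to p2
p2 | __1#[0]1##   read 0 → write _, move ←, go to p1
p1 | __1[#]_1##   read # → write _, move ←, go to p1
p1 | __[1]__1##   read 1 → write _, move ←, go to p0
p0 | _[_]___1##   read _ → write 1, move →, go to p0
p0 | _1[_]__1##   read _ → write 1, move →, go to p0
p0 | _11[_]_1##   read _ → write 1, move →, go to p0
p0 | _111[_]1##   read _ → write 1, move →, go to p0
p0 | _1111[1]##   read 1 → write _, move ←, go to p0
p0 | _111[1]_##   read 1 → write _, move ←, go to p0
p0 | _11[1]__##   read 1 → write _, move ←, go to p0
p0 | _1[1]___##   read 1 → write _, move ←, go to p0
p0 | _[1]____##   read 1 → write _, move ←, go to p0
p0 | [_]_____##   read _ → write 1, move →, go to p0
p0 | 1[_]____##   read _ → write 1, move →, go to p0
p0 | 11[_]___##   read _ → write 1, move →, go to p0
p0 | 111[_]__##   read _ → write 1, move →, go to p0
p0 | 1111[_]_##   read _ → write 1, move →, go to p0
p0 | 11111[_]##   read _ → write 1, move →, go to p0
p0 | 111111[#]#
At halt the head is at cell 3.

3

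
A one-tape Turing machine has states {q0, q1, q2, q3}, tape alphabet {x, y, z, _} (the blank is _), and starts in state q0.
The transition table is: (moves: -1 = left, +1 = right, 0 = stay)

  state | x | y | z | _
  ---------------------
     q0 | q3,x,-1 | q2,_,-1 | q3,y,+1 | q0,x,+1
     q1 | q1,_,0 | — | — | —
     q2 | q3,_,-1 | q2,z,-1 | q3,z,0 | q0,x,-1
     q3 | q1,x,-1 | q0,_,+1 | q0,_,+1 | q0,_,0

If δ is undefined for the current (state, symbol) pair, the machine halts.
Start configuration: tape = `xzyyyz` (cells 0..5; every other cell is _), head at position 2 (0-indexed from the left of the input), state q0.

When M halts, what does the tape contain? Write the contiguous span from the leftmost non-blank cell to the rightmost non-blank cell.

x_x__z

state=q0 head=2 tape=xz[y]yyz   (q0,y)→(q2,_,-1)
state=q2 head=1 tape=x[z]_yyz   (q2,z)→(q3,z,0)
state=q3 head=1 tape=x[z]_yyz   (q3,z)→(q0,_,+1)
state=q0 head=2 tape=x_[_]yyz   (q0,_)→(q0,x,+1)
state=q0 head=3 tape=x_x[y]yz   (q0,y)→(q2,_,-1)
state=q2 head=2 tape=x_[x]_yz   (q2,x)→(q3,_,-1)
state=q3 head=1 tape=x[_]__yz   (q3,_)→(q0,_,0)
state=q0 head=1 tape=x[_]__yz   (q0,_)→(q0,x,+1)
state=q0 head=2 tape=xx[_]_yz   (q0,_)→(q0,x,+1)
state=q0 head=3 tape=xxx[_]yz   (q0,_)→(q0,x,+1)
state=q0 head=4 tape=xxxx[y]z   (q0,y)→(q2,_,-1)
state=q2 head=3 tape=xxx[x]_z   (q2,x)→(q3,_,-1)
state=q3 head=2 tape=xx[x]__z   (q3,x)→(q1,x,-1)
state=q1 head=1 tape=x[x]x__z   (q1,x)→(q1,_,0)
state=q1 head=1 tape=x[_]x__z
The non-blank tape span at halt is x_x__z.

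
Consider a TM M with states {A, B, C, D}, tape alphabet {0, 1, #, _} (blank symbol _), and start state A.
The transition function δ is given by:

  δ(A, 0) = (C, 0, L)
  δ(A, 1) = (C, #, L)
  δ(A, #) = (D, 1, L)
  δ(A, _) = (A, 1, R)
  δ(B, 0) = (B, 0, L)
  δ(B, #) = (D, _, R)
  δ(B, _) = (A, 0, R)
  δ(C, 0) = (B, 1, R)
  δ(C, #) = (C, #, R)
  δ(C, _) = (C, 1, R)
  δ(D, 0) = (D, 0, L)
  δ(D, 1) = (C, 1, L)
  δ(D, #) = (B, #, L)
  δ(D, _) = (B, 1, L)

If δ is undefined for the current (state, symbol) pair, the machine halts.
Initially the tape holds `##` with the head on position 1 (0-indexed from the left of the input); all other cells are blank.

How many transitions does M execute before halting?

A | ___#[#]   read # → write 1, move L, go to D
D | ___[#]1   read # → write #, move L, go to B
B | __[_]#1   read _ → write 0, move R, go to A
A | __0[#]1   read # → write 1, move L, go to D
D | __[0]11   read 0 → write 0, move L, go to D
D | _[_]011   read _ → write 1, move L, go to B
B | [_]1011   read _ → write 0, move R, go to A
A | 0[1]011   read 1 → write #, move L, go to C
C | [0]#011   read 0 → write 1, move R, go to B
B | 1[#]011   read # → write _, move R, go to D
D | 1_[0]11   read 0 → write 0, move L, go to D
D | 1[_]011   read _ → write 1, move L, go to B
B | [1]1011
M halts after 12 transitions.

12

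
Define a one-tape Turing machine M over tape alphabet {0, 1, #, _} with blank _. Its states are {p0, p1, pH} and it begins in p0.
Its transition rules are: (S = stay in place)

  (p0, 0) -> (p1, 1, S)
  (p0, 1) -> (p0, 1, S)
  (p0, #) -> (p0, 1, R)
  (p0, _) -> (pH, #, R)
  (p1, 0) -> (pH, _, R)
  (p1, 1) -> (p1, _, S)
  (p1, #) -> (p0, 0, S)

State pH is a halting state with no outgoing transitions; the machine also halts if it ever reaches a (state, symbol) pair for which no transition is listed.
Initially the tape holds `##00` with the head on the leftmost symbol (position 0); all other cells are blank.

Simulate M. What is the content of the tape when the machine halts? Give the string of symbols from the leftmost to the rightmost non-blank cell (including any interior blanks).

11_0

state=p0 head=0 tape=[#]#00   (p0,#)→(p0,1,R)
state=p0 head=1 tape=1[#]00   (p0,#)→(p0,1,R)
state=p0 head=2 tape=11[0]0   (p0,0)→(p1,1,S)
state=p1 head=2 tape=11[1]0   (p1,1)→(p1,_,S)
state=p1 head=2 tape=11[_]0
The non-blank tape span at halt is 11_0.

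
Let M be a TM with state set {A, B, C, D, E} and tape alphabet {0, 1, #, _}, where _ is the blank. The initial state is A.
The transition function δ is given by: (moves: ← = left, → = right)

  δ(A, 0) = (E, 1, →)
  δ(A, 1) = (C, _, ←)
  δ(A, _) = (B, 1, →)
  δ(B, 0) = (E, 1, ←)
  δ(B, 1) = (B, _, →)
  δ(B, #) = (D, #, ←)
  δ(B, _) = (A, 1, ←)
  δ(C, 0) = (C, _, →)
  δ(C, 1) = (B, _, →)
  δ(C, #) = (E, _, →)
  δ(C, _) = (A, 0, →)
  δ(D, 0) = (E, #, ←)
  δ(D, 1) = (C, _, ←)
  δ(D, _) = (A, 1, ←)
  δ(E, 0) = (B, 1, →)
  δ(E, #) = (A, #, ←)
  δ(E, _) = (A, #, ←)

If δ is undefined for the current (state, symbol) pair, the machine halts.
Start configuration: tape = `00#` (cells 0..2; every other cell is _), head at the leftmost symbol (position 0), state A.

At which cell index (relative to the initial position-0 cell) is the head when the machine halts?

state=A head=0 tape=_[0]0#   (A,0)→(E,1,→)
state=E head=1 tape=_1[0]#   (E,0)→(B,1,→)
state=B head=2 tape=_11[#]   (B,#)→(D,#,←)
state=D head=1 tape=_1[1]#   (D,1)→(C,_,←)
state=C head=0 tape=_[1]_#   (C,1)→(B,_,→)
state=B head=1 tape=__[_]#   (B,_)→(A,1,←)
state=A head=0 tape=_[_]1#   (A,_)→(B,1,→)
state=B head=1 tape=_1[1]#   (B,1)→(B,_,→)
state=B head=2 tape=_1_[#]   (B,#)→(D,#,←)
state=D head=1 tape=_1[_]#   (D,_)→(A,1,←)
state=A head=0 tape=_[1]1#   (A,1)→(C,_,←)
state=C head=-1 tape=[_]_1#   (C,_)→(A,0,→)
state=A head=0 tape=0[_]1#   (A,_)→(B,1,→)
state=B head=1 tape=01[1]#   (B,1)→(B,_,→)
state=B head=2 tape=01_[#]   (B,#)→(D,#,←)
state=D head=1 tape=01[_]#   (D,_)→(A,1,←)
state=A head=0 tape=0[1]1#   (A,1)→(C,_,←)
state=C head=-1 tape=[0]_1#   (C,0)→(C,_,→)
state=C head=0 tape=_[_]1#   (C,_)→(A,0,→)
state=A head=1 tape=_0[1]#   (A,1)→(C,_,←)
state=C head=0 tape=_[0]_#   (C,0)→(C,_,→)
state=C head=1 tape=__[_]#   (C,_)→(A,0,→)
state=A head=2 tape=__0[#]
At halt the head is at cell 2.

2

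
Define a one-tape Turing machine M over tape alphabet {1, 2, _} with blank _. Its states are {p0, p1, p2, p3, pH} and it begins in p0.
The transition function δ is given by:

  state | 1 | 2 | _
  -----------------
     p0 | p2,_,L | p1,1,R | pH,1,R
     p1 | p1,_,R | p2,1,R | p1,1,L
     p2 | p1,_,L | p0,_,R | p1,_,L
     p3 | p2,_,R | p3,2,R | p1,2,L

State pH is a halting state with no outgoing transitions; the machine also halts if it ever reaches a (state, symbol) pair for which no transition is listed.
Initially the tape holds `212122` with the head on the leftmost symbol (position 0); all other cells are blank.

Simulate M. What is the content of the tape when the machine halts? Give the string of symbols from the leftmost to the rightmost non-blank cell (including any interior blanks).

1_1

p0 | [2]12122__   read 2 → write 1, move R, go to p1
p1 | 1[1]2122__   read 1 → write _, move R, go to p1
p1 | 1_[2]122__   read 2 → write 1, move R, go to p2
p2 | 1_1[1]22__   read 1 → write _, move L, go to p1
p1 | 1_[1]_22__   read 1 → write _, move R, go to p1
p1 | 1__[_]22__   read _ → write 1, move L, go to p1
p1 | 1_[_]122__   read _ → write 1, move L, go to p1
p1 | 1[_]1122__   read _ → write 1, move L, go to p1
p1 | [1]11122__   read 1 → write _, move R, go to p1
p1 | _[1]1122__   read 1 → write _, move R, go to p1
p1 | __[1]122__   read 1 → write _, move R, go to p1
p1 | ___[1]22__   read 1 → write _, move R, go to p1
p1 | ____[2]2__   read 2 → write 1, move R, go to p2
p2 | ____1[2]__   read 2 → write _, move R, go to p0
p0 | ____1_[_]_   read _ → write 1, move R, go to pH
pH | ____1_1[_]
The non-blank tape span at halt is 1_1.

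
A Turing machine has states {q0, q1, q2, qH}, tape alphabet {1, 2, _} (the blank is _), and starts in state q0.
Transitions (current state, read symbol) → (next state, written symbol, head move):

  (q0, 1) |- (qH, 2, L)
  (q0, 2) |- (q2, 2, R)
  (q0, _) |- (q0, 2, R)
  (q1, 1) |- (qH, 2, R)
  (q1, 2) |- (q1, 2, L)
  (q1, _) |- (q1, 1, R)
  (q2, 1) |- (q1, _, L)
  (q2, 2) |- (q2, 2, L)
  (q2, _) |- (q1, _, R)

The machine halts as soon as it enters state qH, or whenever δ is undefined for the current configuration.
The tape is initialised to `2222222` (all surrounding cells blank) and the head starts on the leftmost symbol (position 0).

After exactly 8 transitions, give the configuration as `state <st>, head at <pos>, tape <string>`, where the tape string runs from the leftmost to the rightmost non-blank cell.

state qH, head at 0, tape 22222222

q0 | _[2]222222   read 2 → write 2, move R, go to q2
q2 | _2[2]22222   read 2 → write 2, move L, go to q2
q2 | _[2]222222   read 2 → write 2, move L, go to q2
q2 | [_]2222222   read _ → write _, move R, go to q1
q1 | _[2]222222   read 2 → write 2, move L, go to q1
q1 | [_]2222222   read _ → write 1, move R, go to q1
q1 | 1[2]222222   read 2 → write 2, move L, go to q1
q1 | [1]2222222   read 1 → write 2, move R, go to qH
qH | 2[2]222222
After 8 steps: state qH, head at 0, tape 22222222.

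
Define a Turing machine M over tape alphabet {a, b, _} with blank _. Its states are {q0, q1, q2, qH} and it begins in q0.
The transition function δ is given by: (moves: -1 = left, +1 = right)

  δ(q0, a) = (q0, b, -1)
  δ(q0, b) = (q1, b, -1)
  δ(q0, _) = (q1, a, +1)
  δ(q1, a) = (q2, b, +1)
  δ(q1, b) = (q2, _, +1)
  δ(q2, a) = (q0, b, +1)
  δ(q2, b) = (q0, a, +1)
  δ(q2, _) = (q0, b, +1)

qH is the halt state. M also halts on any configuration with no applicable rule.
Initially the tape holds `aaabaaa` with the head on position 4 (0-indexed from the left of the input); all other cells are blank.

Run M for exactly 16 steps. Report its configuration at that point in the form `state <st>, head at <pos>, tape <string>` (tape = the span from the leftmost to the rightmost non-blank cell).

q0 | aaab[a]aa   read a → write b, move -1, go to q0
q0 | aaa[b]baa   read b → write b, move -1, go to q1
q1 | aa[a]bbaa   read a → write b, move +1, go to q2
q2 | aab[b]baa   read b → write a, move +1, go to q0
q0 | aaba[b]aa   read b → write b, move -1, go to q1
q1 | aab[a]baa   read a → write b, move +1, go to q2
q2 | aabb[b]aa   read b → write a, move +1, go to q0
q0 | aabba[a]a   read a → write b, move -1, go to q0
q0 | aabb[a]ba   read a → write b, move -1, go to q0
q0 | aab[b]bba   read b → write b, move -1, go to q1
q1 | aa[b]bbba   read b → write _, move +1, go to q2
q2 | aa_[b]bba   read b → write a, move +1, go to q0
q0 | aa_a[b]ba   read b → write b, move -1, go to q1
q1 | aa_[a]bba   read a → write b, move +1, go to q2
q2 | aa_b[b]ba   read b → write a, move +1, go to q0
q0 | aa_ba[b]a   read b → write b, move -1, go to q1
q1 | aa_b[a]ba
After 16 steps: state q1, head at 4, tape aa_baba.

state q1, head at 4, tape aa_baba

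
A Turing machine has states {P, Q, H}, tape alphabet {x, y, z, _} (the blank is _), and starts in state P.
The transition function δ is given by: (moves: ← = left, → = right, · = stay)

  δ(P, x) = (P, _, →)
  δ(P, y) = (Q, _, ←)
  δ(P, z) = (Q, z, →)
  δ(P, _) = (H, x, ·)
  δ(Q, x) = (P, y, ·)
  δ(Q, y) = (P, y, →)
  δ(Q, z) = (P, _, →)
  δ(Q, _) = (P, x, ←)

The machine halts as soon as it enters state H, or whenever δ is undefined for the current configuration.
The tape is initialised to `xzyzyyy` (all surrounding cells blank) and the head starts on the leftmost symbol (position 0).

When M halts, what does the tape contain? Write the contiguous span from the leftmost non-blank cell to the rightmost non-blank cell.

zyzyxy

state=P head=0 tape=[x]zyzyyy   (P,x)→(P,_,→)
state=P head=1 tape=_[z]yzyyy   (P,z)→(Q,z,→)
state=Q head=2 tape=_z[y]zyyy   (Q,y)→(P,y,→)
state=P head=3 tape=_zy[z]yyy   (P,z)→(Q,z,→)
state=Q head=4 tape=_zyz[y]yy   (Q,y)→(P,y,→)
state=P head=5 tape=_zyzy[y]y   (P,y)→(Q,_,←)
state=Q head=4 tape=_zyz[y]_y   (Q,y)→(P,y,→)
state=P head=5 tape=_zyzy[_]y   (P,_)→(H,x,·)
state=H head=5 tape=_zyzy[x]y
The non-blank tape span at halt is zyzyxy.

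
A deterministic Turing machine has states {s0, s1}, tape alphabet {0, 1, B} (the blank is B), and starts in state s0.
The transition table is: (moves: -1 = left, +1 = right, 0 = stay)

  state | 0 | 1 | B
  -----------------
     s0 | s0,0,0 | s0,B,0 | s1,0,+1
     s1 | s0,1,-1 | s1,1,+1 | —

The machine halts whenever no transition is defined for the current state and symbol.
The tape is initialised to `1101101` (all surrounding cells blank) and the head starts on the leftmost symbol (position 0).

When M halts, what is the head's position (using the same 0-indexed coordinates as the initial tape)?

state=s0 head=0 tape=[1]101101B   (s0,1)→(s0,B,0)
state=s0 head=0 tape=[B]101101B   (s0,B)→(s1,0,+1)
state=s1 head=1 tape=0[1]01101B   (s1,1)→(s1,1,+1)
state=s1 head=2 tape=01[0]1101B   (s1,0)→(s0,1,-1)
state=s0 head=1 tape=0[1]11101B   (s0,1)→(s0,B,0)
state=s0 head=1 tape=0[B]11101B   (s0,B)→(s1,0,+1)
state=s1 head=2 tape=00[1]1101B   (s1,1)→(s1,1,+1)
state=s1 head=3 tape=001[1]101B   (s1,1)→(s1,1,+1)
state=s1 head=4 tape=0011[1]01B   (s1,1)→(s1,1,+1)
state=s1 head=5 tape=00111[0]1B   (s1,0)→(s0,1,-1)
state=s0 head=4 tape=0011[1]11B   (s0,1)→(s0,B,0)
state=s0 head=4 tape=0011[B]11B   (s0,B)→(s1,0,+1)
state=s1 head=5 tape=00110[1]1B   (s1,1)→(s1,1,+1)
state=s1 head=6 tape=001101[1]B   (s1,1)→(s1,1,+1)
state=s1 head=7 tape=0011011[B]
At halt the head is at cell 7.

7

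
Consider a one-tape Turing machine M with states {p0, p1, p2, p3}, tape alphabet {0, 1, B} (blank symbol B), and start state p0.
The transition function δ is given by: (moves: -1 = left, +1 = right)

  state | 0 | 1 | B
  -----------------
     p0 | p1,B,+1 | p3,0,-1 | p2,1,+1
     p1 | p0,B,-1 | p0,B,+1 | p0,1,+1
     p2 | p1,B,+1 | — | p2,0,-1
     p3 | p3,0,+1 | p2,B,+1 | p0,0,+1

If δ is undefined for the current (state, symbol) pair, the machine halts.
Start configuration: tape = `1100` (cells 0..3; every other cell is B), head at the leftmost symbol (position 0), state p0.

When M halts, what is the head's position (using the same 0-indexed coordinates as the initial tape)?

2

state=p0 head=0 tape=B[1]100   (p0,1)→(p3,0,-1)
state=p3 head=-1 tape=[B]0100   (p3,B)→(p0,0,+1)
state=p0 head=0 tape=0[0]100   (p0,0)→(p1,B,+1)
state=p1 head=1 tape=0B[1]00   (p1,1)→(p0,B,+1)
state=p0 head=2 tape=0BB[0]0   (p0,0)→(p1,B,+1)
state=p1 head=3 tape=0BBB[0]   (p1,0)→(p0,B,-1)
state=p0 head=2 tape=0BB[B]B   (p0,B)→(p2,1,+1)
state=p2 head=3 tape=0BB1[B]   (p2,B)→(p2,0,-1)
state=p2 head=2 tape=0BB[1]0
At halt the head is at cell 2.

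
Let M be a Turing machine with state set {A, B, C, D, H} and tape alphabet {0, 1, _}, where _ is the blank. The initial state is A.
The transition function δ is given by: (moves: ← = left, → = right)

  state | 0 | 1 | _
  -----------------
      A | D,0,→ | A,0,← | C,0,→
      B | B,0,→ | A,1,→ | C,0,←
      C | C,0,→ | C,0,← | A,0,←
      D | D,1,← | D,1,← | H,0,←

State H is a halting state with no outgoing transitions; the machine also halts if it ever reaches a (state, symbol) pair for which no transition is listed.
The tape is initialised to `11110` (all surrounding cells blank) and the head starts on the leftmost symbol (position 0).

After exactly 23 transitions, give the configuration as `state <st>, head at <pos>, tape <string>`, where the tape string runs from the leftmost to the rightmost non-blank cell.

state H, head at -3, tape 01111111

A | ___[1]1110_   read 1 → write 0, move ←, go to A
A | __[_]01110_   read _ → write 0, move →, go to C
C | __0[0]1110_   read 0 → write 0, move →, go to C
C | __00[1]110_   read 1 → write 0, move ←, go to C
C | __0[0]0110_   read 0 → write 0, move →, go to C
C | __00[0]110_   read 0 → write 0, move →, go to C
C | __000[1]10_   read 1 → write 0, move ←, go to C
C | __00[0]010_   read 0 → write 0, move →, go to C
C | __000[0]10_   read 0 → write 0, move →, go to C
C | __0000[1]0_   read 1 → write 0, move ←, go to C
C | __000[0]00_   read 0 → write 0, move →, go to C
C | __0000[0]0_   read 0 → write 0, move →, go to C
C | __00000[0]_   read 0 → write 0, move →, go to C
C | __000000[_]   read _ → write 0, move ←, go to A
A | __00000[0]0   read 0 → write 0, move →, go to D
D | __000000[0]   read 0 → write 1, move ←, go to D
D | __00000[0]1   read 0 → write 1, move ←, go to D
D | __0000[0]11   read 0 → write 1, move ←, go to D
D | __000[0]111   read 0 → write 1, move ←, go to D
D | __00[0]1111   read 0 → write 1, move ←, go to D
D | __0[0]11111   read 0 → write 1, move ←, go to D
D | __[0]111111   read 0 → write 1, move ←, go to D
D | _[_]1111111   read _ → write 0, move ←, go to H
H | [_]01111111
After 23 steps: state H, head at -3, tape 01111111.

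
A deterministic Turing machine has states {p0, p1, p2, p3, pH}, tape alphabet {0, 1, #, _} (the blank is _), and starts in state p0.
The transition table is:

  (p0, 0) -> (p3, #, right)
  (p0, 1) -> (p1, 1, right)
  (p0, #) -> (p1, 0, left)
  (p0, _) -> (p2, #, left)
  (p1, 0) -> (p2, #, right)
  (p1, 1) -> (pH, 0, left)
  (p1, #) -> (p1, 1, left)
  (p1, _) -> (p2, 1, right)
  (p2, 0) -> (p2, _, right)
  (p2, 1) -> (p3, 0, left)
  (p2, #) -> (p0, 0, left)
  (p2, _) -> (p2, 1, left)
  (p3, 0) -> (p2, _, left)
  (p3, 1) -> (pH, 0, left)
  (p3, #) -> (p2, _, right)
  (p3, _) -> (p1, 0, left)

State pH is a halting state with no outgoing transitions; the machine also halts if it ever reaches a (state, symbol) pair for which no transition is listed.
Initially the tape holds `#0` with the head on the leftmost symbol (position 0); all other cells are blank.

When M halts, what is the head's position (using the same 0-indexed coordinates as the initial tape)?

state=p0 head=0 tape=___[#]0__   (p0,#)→(p1,0,left)
state=p1 head=-1 tape=__[_]00__   (p1,_)→(p2,1,right)
state=p2 head=0 tape=__1[0]0__   (p2,0)→(p2,_,right)
state=p2 head=1 tape=__1_[0]__   (p2,0)→(p2,_,right)
state=p2 head=2 tape=__1__[_]_   (p2,_)→(p2,1,left)
state=p2 head=1 tape=__1_[_]1_   (p2,_)→(p2,1,left)
state=p2 head=0 tape=__1[_]11_   (p2,_)→(p2,1,left)
state=p2 head=-1 tape=__[1]111_   (p2,1)→(p3,0,left)
state=p3 head=-2 tape=_[_]0111_   (p3,_)→(p1,0,left)
state=p1 head=-3 tape=[_]00111_   (p1,_)→(p2,1,right)
state=p2 head=-2 tape=1[0]0111_   (p2,0)→(p2,_,right)
state=p2 head=-1 tape=1_[0]111_   (p2,0)→(p2,_,right)
state=p2 head=0 tape=1__[1]11_   (p2,1)→(p3,0,left)
state=p3 head=-1 tape=1_[_]011_   (p3,_)→(p1,0,left)
state=p1 head=-2 tape=1[_]0011_   (p1,_)→(p2,1,right)
state=p2 head=-1 tape=11[0]011_   (p2,0)→(p2,_,right)
state=p2 head=0 tape=11_[0]11_   (p2,0)→(p2,_,right)
state=p2 head=1 tape=11__[1]1_   (p2,1)→(p3,0,left)
state=p3 head=0 tape=11_[_]01_   (p3,_)→(p1,0,left)
state=p1 head=-1 tape=11[_]001_   (p1,_)→(p2,1,right)
state=p2 head=0 tape=111[0]01_   (p2,0)→(p2,_,right)
state=p2 head=1 tape=111_[0]1_   (p2,0)→(p2,_,right)
state=p2 head=2 tape=111__[1]_   (p2,1)→(p3,0,left)
state=p3 head=1 tape=111_[_]0_   (p3,_)→(p1,0,left)
state=p1 head=0 tape=111[_]00_   (p1,_)→(p2,1,right)
state=p2 head=1 tape=1111[0]0_   (p2,0)→(p2,_,right)
state=p2 head=2 tape=1111_[0]_   (p2,0)→(p2,_,right)
state=p2 head=3 tape=1111__[_]   (p2,_)→(p2,1,left)
state=p2 head=2 tape=1111_[_]1   (p2,_)→(p2,1,left)
state=p2 head=1 tape=1111[_]11   (p2,_)→(p2,1,left)
state=p2 head=0 tape=111[1]111   (p2,1)→(p3,0,left)
state=p3 head=-1 tape=11[1]0111   (p3,1)→(pH,0,left)
state=pH head=-2 tape=1[1]00111
At halt the head is at cell -2.

-2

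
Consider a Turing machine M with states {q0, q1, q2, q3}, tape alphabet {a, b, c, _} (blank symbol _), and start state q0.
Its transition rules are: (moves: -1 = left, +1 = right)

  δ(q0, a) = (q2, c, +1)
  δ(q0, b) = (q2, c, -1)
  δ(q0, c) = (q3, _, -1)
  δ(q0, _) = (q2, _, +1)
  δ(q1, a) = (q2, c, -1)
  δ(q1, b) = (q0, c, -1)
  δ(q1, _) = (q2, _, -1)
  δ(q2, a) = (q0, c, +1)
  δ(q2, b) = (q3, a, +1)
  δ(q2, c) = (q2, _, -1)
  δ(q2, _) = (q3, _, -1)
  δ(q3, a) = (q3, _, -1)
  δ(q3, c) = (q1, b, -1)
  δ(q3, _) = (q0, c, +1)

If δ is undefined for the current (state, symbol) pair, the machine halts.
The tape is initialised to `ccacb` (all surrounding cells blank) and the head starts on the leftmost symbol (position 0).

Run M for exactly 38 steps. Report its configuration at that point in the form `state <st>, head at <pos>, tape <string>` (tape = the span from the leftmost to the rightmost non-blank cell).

q0 | ____[c]cacb   read c → write _, move -1, go to q3
q3 | ___[_]_cacb   read _ → write c, move +1, go to q0
q0 | ___c[_]cacb   read _ → write _, move +1, go to q2
q2 | ___c_[c]acb   read c → write _, move -1, go to q2
q2 | ___c[_]_acb   read _ → write _, move -1, go to q3
q3 | ___[c]__acb   read c → write b, move -1, go to q1
q1 | __[_]b__acb   read _ → write _, move -1, go to q2
q2 | _[_]_b__acb   read _ → write _, move -1, go to q3
q3 | [_]__b__acb   read _ → write c, move +1, go to q0
q0 | c[_]_b__acb   read _ → write _, move +1, go to q2
q2 | c_[_]b__acb   read _ → write _, move -1, go to q3
q3 | c[_]_b__acb   read _ → write c, move +1, go to q0
q0 | cc[_]b__acb   read _ → write _, move +1, go to q2
q2 | cc_[b]__acb   read b → write a, move +1, go to q3
q3 | cc_a[_]_acb   read _ → write c, move +1, go to q0
q0 | cc_ac[_]acb   read _ → write _, move +1, go to q2
q2 | cc_ac_[a]cb   read a → write c, move +1, go to q0
q0 | cc_ac_c[c]b   read c → write _, move -1, go to q3
q3 | cc_ac_[c]_b   read c → write b, move -1, go to q1
q1 | cc_ac[_]b_b   read _ → write _, move -1, go to q2
q2 | cc_a[c]_b_b   read c → write _, move -1, go to q2
q2 | cc_[a]__b_b   read a → write c, move +1, go to q0
q0 | cc_c[_]_b_b   read _ → write _, move +1, go to q2
q2 | cc_c_[_]b_b   read _ → write _, move -1, go to q3
q3 | cc_c[_]_b_b   read _ → write c, move +1, go to q0
q0 | cc_cc[_]b_b   read _ → write _, move +1, go to q2
q2 | cc_cc_[b]_b   read b → write a, move +1, go to q3
q3 | cc_cc_a[_]b   read _ → write c, move +1, go to q0
q0 | cc_cc_ac[b]   read b → write c, move -1, go to q2
q2 | cc_cc_a[c]c   read c → write _, move -1, go to q2
q2 | cc_cc_[a]_c   read a → write c, move +1, go to q0
q0 | cc_cc_c[_]c   read _ → write _, move +1, go to q2
q2 | cc_cc_c_[c]   read c → write _, move -1, go to q2
q2 | cc_cc_c[_]_   read _ → write _, move -1, go to q3
q3 | cc_cc_[c]__   read c → write b, move -1, go to q1
q1 | cc_cc[_]b__   read _ → write _, move -1, go to q2
q2 | cc_c[c]_b__   read c → write _, move -1, go to q2
q2 | cc_[c]__b__   read c → write _, move -1, go to q2
q2 | cc[_]___b__
After 38 steps: state q2, head at -2, tape cc____b.

state q2, head at -2, tape cc____b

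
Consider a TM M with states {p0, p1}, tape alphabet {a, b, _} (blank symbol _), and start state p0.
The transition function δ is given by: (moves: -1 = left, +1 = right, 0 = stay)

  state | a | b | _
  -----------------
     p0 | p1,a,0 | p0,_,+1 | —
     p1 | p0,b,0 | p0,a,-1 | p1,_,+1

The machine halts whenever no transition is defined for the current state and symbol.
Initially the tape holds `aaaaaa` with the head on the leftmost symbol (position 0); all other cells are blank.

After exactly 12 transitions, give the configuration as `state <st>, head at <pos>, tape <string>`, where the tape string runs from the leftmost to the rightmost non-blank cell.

state p0, head at 4, tape aa

p0 | [a]aaaaa   read a → write a, move 0, go to p1
p1 | [a]aaaaa   read a → write b, move 0, go to p0
p0 | [b]aaaaa   read b → write _, move +1, go to p0
p0 | _[a]aaaa   read a → write a, move 0, go to p1
p1 | _[a]aaaa   read a → write b, move 0, go to p0
p0 | _[b]aaaa   read b → write _, move +1, go to p0
p0 | __[a]aaa   read a → write a, move 0, go to p1
p1 | __[a]aaa   read a → write b, move 0, go to p0
p0 | __[b]aaa   read b → write _, move +1, go to p0
p0 | ___[a]aa   read a → write a, move 0, go to p1
p1 | ___[a]aa   read a → write b, move 0, go to p0
p0 | ___[b]aa   read b → write _, move +1, go to p0
p0 | ____[a]a
After 12 steps: state p0, head at 4, tape aa.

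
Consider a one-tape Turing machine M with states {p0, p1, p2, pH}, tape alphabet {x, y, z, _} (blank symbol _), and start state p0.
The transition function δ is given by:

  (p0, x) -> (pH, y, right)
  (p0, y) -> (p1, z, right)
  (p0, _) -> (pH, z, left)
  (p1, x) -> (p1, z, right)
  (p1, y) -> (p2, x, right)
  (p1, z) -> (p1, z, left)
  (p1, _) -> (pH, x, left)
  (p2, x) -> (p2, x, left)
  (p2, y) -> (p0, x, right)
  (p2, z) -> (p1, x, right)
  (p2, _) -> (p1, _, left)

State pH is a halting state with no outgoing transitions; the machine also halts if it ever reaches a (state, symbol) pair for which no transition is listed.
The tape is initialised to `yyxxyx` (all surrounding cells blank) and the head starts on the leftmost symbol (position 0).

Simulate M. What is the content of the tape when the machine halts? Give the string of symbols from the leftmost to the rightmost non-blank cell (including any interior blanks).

p0 | [y]yxxyx_   read y → write z, move right, go to p1
p1 | z[y]xxyx_   read y → write x, move right, go to p2
p2 | zx[x]xyx_   read x → write x, move left, go to p2
p2 | z[x]xxyx_   read x → write x, move left, go to p2
p2 | [z]xxxyx_   read z → write x, move right, go to p1
p1 | x[x]xxyx_   read x → write z, move right, go to p1
p1 | xz[x]xyx_   read x → write z, move right, go to p1
p1 | xzz[x]yx_   read x → write z, move right, go to p1
p1 | xzzz[y]x_   read y → write x, move right, go to p2
p2 | xzzzx[x]_   read x → write x, move left, go to p2
p2 | xzzz[x]x_   read x → write x, move left, go to p2
p2 | xzz[z]xx_   read z → write x, move right, go to p1
p1 | xzzx[x]x_   read x → write z, move right, go to p1
p1 | xzzxz[x]_   read x → write z, move right, go to p1
p1 | xzzxzz[_]   read _ → write x, move left, go to pH
pH | xzzxz[z]x
The non-blank tape span at halt is xzzxzzx.

xzzxzzx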